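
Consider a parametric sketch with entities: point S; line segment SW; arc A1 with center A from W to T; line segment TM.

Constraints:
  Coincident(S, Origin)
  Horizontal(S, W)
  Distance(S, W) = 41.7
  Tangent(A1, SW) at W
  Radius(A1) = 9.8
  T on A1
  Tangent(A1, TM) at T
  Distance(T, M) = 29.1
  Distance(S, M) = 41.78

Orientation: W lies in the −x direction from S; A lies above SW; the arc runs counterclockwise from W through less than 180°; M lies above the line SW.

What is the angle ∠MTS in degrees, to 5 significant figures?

84.180°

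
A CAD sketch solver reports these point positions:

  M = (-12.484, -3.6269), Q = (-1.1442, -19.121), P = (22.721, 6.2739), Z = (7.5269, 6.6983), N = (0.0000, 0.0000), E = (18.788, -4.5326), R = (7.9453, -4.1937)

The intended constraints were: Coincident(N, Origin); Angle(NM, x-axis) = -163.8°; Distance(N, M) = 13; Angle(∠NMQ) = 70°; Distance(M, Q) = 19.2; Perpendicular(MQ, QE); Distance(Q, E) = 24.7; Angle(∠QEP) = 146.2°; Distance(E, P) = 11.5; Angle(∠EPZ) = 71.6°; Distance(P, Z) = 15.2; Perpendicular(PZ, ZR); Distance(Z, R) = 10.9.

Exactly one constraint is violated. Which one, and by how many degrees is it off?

Perpendicular(PZ, ZR) — off by 3.80°.

N = (0.00, 0.00) ✓; NM at -163.8° ✓; |NM| = 13.00 ✓; ∠NMQ = 70.00° ✓; |MQ| = 19.20 ✓; ∠(MQ, QE) = 90.00° ✓; |QE| = 24.70 ✓; ∠QEP = 146.2° ✓; |EP| = 11.50 ✓; ∠EPZ = 71.60° ✓; |PZ| = 15.20 ✓; ∠(PZ, ZR) = 93.80° ✗; |ZR| = 10.90 ✓.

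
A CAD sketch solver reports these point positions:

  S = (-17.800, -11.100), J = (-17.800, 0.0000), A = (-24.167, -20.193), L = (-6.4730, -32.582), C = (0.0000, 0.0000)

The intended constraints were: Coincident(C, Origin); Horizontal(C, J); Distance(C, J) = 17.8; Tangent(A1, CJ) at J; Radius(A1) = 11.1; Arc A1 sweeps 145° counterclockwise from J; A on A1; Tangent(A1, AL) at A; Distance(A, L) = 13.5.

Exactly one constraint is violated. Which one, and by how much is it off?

Distance(A, L) = 13.5 — off by 8.10.

C = (0.00, 0.00) ✓; C.y = 0.00, J.y = 0.00 ✓; |CJ| = 17.80 ✓; ∠(SJ, JC) = 90.00° ✓; |SJ| = 11.10 ✓; bearing(S→A) − bearing(S→J) = 145.0° ✓; |SA| = 11.10 ✓; ∠(SA, AL) = 90.00° ✓; |AL| = 21.60 ✗.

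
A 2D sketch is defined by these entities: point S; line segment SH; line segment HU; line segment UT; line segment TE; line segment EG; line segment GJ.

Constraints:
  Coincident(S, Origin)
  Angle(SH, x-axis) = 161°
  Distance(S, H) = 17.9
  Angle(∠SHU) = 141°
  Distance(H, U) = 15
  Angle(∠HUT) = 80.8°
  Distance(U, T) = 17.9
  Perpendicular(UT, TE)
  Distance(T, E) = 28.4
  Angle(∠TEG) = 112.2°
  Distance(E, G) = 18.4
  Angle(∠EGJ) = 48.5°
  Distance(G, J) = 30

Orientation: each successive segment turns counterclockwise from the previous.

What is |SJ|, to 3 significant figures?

20.3

S is at the origin; SH runs at 161.0° with length 17.9, so H = (-16.9, 5.83). ∠SHU = 141.0° gives HU at -160° from the x-axis; with |HU| = 15.0, U = (-31.0, 0.697). ∠HUT = 80.8° gives UT at -60.8° from the x-axis; with |UT| = 17.9, T = (-22.3, -14.9). UT ⟂ TE, so TE runs at 29.2°; with |TE| = 28.4, E = (2.50, -1.07). ∠TEG = 112.2° gives EG at 97.0° from the x-axis; with |EG| = 18.4, G = (0.261, 17.2). ∠EGJ = 48.5° gives GJ at -132° from the x-axis; with |GJ| = 30.0, J = (-19.6, -5.28). Then |SJ| = |J − S| = 20.3.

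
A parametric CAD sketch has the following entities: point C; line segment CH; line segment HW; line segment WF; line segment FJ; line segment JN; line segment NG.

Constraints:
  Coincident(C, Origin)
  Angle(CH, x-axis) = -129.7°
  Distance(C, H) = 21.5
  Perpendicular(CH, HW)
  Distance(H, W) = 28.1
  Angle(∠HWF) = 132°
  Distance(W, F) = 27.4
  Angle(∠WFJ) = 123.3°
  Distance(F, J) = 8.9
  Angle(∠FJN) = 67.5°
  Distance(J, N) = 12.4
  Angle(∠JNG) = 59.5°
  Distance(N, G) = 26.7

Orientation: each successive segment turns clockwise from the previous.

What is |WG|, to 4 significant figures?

32.92

C is at the origin; CH runs at -129.7° with length 21.5, so H = (-13.73, -16.54). CH ⟂ HW, so HW runs at 140.3°; with |HW| = 28.1, W = (-35.35, 1.407). ∠HWF = 132.0° gives WF at 92.30° from the x-axis; with |WF| = 27.4, F = (-36.45, 28.79). ∠WFJ = 123.3° gives FJ at 35.60° from the x-axis; with |FJ| = 8.9, J = (-29.22, 33.97). ∠FJN = 67.5° gives JN at -76.90° from the x-axis; with |JN| = 12.4, N = (-26.41, 21.89). ∠JNG = 59.5° gives NG at 162.6° from the x-axis; with |NG| = 26.7, G = (-51.88, 29.87). Then |WG| = |G − W| = 32.92.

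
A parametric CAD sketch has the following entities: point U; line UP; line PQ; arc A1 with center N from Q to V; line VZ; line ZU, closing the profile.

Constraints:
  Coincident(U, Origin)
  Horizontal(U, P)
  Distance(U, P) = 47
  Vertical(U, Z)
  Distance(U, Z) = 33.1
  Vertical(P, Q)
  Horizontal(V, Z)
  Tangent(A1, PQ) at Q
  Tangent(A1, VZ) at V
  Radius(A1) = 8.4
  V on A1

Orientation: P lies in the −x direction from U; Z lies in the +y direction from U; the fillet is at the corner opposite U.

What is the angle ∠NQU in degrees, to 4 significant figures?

27.72°

The virtual corner opposite U is at (-47.00, 33.10). Tangency of A1 to PQ means the radius NQ is perpendicular to PQ and A1 meets VZ tangentially, so NV is at right angles to VZ, with radius 8.4, so the center N sits 8.4 in from both sides at N = (-38.60, 24.70). That places the tangent points at Q = (-47.00, 24.70) on PQ and V = (-38.60, 33.10) on VZ. Then cos ∠NQU = QN·QU / (|QN||QU|), giving 27.72°.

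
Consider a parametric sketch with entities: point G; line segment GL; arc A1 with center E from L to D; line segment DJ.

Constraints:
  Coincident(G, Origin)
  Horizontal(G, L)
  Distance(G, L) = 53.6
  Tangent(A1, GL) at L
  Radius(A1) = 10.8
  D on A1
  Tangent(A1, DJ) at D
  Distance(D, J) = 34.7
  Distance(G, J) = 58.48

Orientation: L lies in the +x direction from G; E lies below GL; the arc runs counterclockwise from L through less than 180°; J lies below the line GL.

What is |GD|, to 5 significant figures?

43.916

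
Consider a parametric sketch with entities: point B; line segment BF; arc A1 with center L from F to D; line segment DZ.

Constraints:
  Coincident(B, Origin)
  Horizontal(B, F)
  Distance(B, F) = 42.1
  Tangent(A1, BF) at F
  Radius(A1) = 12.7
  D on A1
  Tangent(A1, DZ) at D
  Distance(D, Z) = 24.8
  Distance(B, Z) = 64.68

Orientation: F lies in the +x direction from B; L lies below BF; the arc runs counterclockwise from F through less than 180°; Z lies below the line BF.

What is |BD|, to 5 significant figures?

40.084

B is at the origin; BF is horizontal with |BF| = 42.1 and F on the +x side, so F = (42.100, 0.0000). Tangency of A1 to BF means the radius LF is perpendicular to BF, so L = F + (0, -12.7) = (42.100, -12.700). Since LD ⟂ DZ (tangency), |LZ| = √(12.7² + 24.8²) = 27.863 regardless of where D sits on A1. So Z lies on both circle(B, 64.68) and circle(L, 27.863); the below-BF intersection is Z = (51.710, -38.853). D is the foot of the tangent from Z: D = (33.486, -22.032).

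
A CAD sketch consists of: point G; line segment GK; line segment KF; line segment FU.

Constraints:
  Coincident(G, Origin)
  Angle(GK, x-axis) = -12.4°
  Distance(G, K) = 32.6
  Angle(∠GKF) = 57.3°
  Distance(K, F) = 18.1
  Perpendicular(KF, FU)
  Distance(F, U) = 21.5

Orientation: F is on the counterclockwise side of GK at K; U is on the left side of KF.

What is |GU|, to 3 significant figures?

5.95

G is at the origin; GK runs at -12.4° with length 32.6, so K = 32.6·(cos -12.4°, sin -12.4°) = (31.8, -7.00). ∠GKF = 57.3°, so KF runs at -12.4° + (180° − 57.3°) = 110° from the x-axis; with |KF| = 18.1, F = K + 18.1·(cos 110°, sin 110°) = (25.6, 9.98). The perpendicularity gives FU at right angles to KF; with |FU| = 21.5 on the left of KF, U = F + 21.5·(-0.938, -0.347) = (5.40, 2.52). Then |GU| = |U − G| = 5.95.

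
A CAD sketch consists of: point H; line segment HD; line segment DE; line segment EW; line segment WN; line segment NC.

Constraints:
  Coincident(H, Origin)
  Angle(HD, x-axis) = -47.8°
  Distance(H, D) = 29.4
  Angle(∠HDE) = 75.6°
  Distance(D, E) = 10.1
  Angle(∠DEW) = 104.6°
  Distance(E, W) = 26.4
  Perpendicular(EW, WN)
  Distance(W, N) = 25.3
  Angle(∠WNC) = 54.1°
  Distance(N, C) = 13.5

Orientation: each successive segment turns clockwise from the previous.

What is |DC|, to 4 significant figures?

19.55

H is at the origin; HD runs at -47.8° with length 29.4, so D = (19.75, -21.78). ∠HDE = 75.6° gives DE at -152.2° from the x-axis; with |DE| = 10.1, E = (10.81, -26.49). ∠DEW = 104.6° gives EW at 132.4° from the x-axis; with |EW| = 26.4, W = (-6.987, -6.995). The perpendicularity gives WN at right angles to EW, so WN runs at 42.40°; with |WN| = 25.3, N = (11.70, 10.06). ∠WNC = 54.1° gives NC at -83.50° from the x-axis; with |NC| = 13.5, C = (13.22, -3.348). Then |DC| = |C − D| = 19.55.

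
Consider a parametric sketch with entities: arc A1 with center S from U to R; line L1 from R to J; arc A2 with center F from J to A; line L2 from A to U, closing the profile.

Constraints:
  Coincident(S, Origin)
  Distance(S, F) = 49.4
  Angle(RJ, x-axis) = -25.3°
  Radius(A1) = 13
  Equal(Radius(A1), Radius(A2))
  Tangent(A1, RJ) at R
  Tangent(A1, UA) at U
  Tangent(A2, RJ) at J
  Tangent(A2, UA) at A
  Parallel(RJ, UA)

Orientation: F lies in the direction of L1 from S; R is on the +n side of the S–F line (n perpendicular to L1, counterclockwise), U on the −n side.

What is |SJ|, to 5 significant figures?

51.082

The slot axis is L1's direction at -25.3°, so u = (cos -25.3°, sin -25.3°) = (0.90408, -0.42736) and n = (−sin -25.3°, cos -25.3°) = (0.42736, 0.90408). S is at the origin and F lies 49.4 along u from S, so F = 49.4·u = (44.662, -21.111). Tangency of A1 to both parallel lines with radius 13.0 puts R and U at S ± 13.0·n: R = (5.5557, 11.753), U = (-5.5557, -11.753). Equal radii place J and A the same way about F: J = F + 13.0·n = (50.217, -9.3584), A = F − 13.0·n = (39.106, -32.865). Then |SJ| = |J − S| = 51.082.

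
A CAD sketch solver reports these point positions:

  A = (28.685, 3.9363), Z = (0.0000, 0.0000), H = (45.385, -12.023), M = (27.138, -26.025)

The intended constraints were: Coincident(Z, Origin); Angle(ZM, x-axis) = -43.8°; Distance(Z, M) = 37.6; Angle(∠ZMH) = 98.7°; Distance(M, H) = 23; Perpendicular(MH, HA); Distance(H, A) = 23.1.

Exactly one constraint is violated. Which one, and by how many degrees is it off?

Perpendicular(MH, HA) — off by 8.80°.

Z = (0.00, 0.00) ✓; ZM at -43.80° ✓; |ZM| = 37.60 ✓; ∠ZMH = 98.70° ✓; |MH| = 23.00 ✓; ∠(MH, HA) = 98.80° ✗; |HA| = 23.10 ✓.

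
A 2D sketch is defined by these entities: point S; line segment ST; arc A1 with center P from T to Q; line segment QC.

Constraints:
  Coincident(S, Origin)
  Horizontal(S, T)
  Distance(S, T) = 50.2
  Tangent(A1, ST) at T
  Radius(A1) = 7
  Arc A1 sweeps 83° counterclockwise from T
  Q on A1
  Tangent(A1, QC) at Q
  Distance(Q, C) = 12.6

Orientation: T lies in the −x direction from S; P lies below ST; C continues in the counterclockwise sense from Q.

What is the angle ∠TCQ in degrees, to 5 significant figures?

17.456°

S is at the origin; ST is horizontal with |ST| = 50.2 and T on the −x side, so T = (-50.200, 0.0000). Tangency of A1 to ST means the radius PT is perpendicular to ST, so P = T + (0, -7) = (-50.200, -7.0000). On A1, T sits at bearing 90° from P; an 83° counterclockwise sweep puts Q at bearing 173°, so Q = P + 7.0·(cos 173°, sin 173°) = (-57.148, -6.1469). The tangent condition forces PQ to be normal to QC, so QC runs along (−sin 173°, cos 173°); with |QC| = 12.6, C = (-58.683, -18.653). Then cos ∠TCQ = CT·CQ / (|CT||CQ|), giving 17.456°.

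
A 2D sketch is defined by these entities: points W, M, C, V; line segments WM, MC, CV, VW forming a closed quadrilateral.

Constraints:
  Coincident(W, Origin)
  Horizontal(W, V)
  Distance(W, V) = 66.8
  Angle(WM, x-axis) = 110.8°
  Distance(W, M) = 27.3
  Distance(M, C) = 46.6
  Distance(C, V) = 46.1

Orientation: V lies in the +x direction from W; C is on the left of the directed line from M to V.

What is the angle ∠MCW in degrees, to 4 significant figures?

32.68°

W is at the origin; WV is horizontal with |WV| = 66.8 and V in +x, so V = (66.8, 0). WM runs at 110.8° with |WM| = 27.3, so M = (-9.694, 25.52). C is determined by |MC| = 46.6 and |CV| = 46.1 together: it lies at the intersection of circle(M, 46.6) and circle(V, 46.1). With |MV| = 80.64, the foot of the radical line on MV is 40.61 from M and the perpendicular offset is √(46.6² − 40.61²) = 22.86. Taking the left-of-MV solution: C = (36.06, 34.36).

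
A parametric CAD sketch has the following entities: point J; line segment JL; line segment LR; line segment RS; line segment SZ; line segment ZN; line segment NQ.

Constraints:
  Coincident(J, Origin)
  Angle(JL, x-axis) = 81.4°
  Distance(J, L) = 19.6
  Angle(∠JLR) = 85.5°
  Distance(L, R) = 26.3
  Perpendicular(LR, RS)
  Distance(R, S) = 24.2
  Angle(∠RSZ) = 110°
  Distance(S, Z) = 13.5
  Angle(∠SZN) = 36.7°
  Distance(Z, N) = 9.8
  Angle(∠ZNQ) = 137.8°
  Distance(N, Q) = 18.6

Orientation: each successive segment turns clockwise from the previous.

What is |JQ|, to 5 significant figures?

35.644

J is at the origin; JL runs at 81.4° with length 19.6, so L = (2.9309, 19.380). ∠JLR = 85.5° gives LR at -13.100° from the x-axis; with |LR| = 26.3, R = (28.546, 13.419). LR is perpendicular to RS, so RS runs at -103.10°; with |RS| = 24.2, S = (23.061, -10.152). ∠RSZ = 110.0° gives SZ at -173.10° from the x-axis; with |SZ| = 13.5, Z = (9.6593, -11.773). ∠SZN = 36.7° gives ZN at 43.600° from the x-axis; with |ZN| = 9.8, N = (16.756, -5.0151). ∠ZNQ = 137.8° gives NQ at 1.4000° from the x-axis; with |NQ| = 18.6, Q = (35.351, -4.5607). Then |JQ| = |Q − J| = 35.644.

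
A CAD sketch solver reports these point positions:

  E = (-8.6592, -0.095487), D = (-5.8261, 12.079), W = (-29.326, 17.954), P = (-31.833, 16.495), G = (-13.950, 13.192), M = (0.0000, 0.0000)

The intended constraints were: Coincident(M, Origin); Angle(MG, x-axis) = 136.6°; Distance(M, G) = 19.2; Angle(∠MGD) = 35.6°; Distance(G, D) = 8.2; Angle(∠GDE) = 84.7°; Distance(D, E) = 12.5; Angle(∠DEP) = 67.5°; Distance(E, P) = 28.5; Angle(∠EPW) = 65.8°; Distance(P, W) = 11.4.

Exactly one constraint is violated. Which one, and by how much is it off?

Distance(P, W) = 11.4 — off by 8.50.

M = (0.00, 0.00) ✓; MG at 136.6° ✓; |MG| = 19.20 ✓; ∠MGD = 35.60° ✓; |GD| = 8.200 ✓; ∠GDE = 84.70° ✓; |DE| = 12.50 ✓; ∠DEP = 67.50° ✓; |EP| = 28.50 ✓; ∠EPW = 65.80° ✓; |PW| = 2.901 ✗.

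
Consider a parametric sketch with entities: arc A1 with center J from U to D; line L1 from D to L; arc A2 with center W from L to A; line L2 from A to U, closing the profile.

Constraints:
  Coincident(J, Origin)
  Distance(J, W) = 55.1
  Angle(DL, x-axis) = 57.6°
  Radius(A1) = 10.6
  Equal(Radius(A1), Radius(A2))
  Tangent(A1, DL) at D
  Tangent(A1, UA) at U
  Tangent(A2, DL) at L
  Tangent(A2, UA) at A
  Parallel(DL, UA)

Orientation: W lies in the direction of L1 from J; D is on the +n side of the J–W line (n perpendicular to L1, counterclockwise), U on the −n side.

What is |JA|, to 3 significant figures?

56.1

The slot axis is L1's direction at 57.6°, so u = (cos 57.6°, sin 57.6°) = (0.536, 0.844) and n = (−sin 57.6°, cos 57.6°) = (-0.844, 0.536). J is at the origin and W lies 55.1 along u from J, so W = 55.1·u = (29.5, 46.5). Tangency of A1 to both parallel lines with radius 10.6 puts D and U at J ± 10.6·n: D = (-8.95, 5.68), U = (8.95, -5.68). Equal radii place L and A the same way about W: L = W + 10.6·n = (20.6, 52.2), A = W − 10.6·n = (38.5, 40.8). Then |JA| = |A − J| = 56.1.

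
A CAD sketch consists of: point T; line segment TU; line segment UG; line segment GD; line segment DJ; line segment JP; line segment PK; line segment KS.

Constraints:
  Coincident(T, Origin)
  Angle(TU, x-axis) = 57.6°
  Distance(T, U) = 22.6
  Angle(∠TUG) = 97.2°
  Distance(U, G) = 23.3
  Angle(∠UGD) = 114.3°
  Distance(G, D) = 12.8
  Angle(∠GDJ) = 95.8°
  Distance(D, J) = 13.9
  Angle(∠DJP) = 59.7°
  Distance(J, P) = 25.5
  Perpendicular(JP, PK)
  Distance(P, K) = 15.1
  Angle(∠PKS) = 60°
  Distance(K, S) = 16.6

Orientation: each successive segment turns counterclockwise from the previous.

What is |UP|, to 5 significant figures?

17.991

∠GDJ = 95.8° gives DJ at -69.700° from the x-axis; with |DJ| = 13.9, J = (-12.516, 15.266). ∠DJP = 59.7° gives JP at 50.600° from the x-axis; with |JP| = 25.5, P = (3.6700, 34.971). Then |UP| = |P − U| = 17.991.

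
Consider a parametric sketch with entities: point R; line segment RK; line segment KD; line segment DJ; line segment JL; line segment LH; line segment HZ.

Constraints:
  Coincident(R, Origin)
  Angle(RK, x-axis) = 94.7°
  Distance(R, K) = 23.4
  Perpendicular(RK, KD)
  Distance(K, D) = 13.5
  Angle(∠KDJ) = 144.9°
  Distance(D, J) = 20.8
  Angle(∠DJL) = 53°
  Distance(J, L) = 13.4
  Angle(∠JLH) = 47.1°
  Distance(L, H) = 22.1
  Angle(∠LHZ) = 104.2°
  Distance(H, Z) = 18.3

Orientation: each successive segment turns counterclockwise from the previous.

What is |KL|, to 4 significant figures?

23.96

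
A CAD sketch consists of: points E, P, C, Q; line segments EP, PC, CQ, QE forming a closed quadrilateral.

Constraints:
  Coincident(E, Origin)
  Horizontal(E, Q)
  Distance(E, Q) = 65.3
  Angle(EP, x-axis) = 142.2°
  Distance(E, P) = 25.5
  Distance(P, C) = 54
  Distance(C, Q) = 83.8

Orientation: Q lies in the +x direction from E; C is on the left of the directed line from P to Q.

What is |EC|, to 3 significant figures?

62.1

Checks: E = (0.00, 0.00) ✓; |PC| = 54.00 ✓; |CQ| = 83.80 ✓.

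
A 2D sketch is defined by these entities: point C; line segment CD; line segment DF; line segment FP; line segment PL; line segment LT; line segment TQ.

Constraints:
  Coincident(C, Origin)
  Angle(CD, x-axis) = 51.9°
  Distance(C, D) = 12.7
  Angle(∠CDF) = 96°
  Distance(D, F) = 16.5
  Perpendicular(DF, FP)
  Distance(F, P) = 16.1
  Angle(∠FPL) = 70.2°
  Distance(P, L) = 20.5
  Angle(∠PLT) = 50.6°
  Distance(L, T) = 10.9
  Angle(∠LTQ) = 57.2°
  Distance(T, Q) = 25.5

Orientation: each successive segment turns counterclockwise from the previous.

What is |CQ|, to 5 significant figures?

17.863

C is at the origin; CD runs at 51.9° with length 12.7, so D = (7.8364, 9.9941). ∠CDF = 96.0° gives DF at 135.90° from the x-axis; with |DF| = 16.5, F = (-4.0127, 21.477). The perpendicularity gives FP at right angles to DF, so FP runs at -134.10°; with |FP| = 16.1, P = (-15.217, 9.9148). ∠FPL = 70.2° gives PL at -24.300° from the x-axis; with |PL| = 20.5, L = (3.4668, 1.4788). ∠PLT = 50.6° gives LT at 105.10° from the x-axis; with |LT| = 10.9, T = (0.62734, 12.002). ∠LTQ = 57.2° gives TQ at -132.10° from the x-axis; with |TQ| = 25.5, Q = (-16.469, -6.9180). Then |CQ| = |Q − C| = 17.863.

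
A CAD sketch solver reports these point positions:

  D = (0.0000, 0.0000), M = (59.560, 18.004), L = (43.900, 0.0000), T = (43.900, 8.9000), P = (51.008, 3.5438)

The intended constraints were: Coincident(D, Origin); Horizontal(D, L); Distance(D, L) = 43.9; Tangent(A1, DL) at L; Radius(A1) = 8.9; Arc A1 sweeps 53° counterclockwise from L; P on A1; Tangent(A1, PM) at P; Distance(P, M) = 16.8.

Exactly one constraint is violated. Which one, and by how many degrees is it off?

Tangent(A1, PM) at P — off by 6.40°.

D = (0.00, 0.00) ✓; D.y = 0.00, L.y = 0.00 ✓; |DL| = 43.90 ✓; ∠(TL, LD) = 90.00° ✓; |TL| = 8.900 ✓; bearing(T→P) − bearing(T→L) = 53.00° ✓; |TP| = 8.900 ✓; ∠(TP, PM) = 83.60° ✗; |PM| = 16.80 ✓.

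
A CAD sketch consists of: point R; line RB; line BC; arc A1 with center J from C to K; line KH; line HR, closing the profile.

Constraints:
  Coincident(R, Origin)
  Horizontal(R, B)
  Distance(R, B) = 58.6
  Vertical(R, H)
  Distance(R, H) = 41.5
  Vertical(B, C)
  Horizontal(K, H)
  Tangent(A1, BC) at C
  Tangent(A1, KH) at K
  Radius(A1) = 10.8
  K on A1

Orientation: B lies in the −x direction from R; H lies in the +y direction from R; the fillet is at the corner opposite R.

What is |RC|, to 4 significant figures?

66.15

The virtual corner opposite R is at (-58.60, 41.50). Tangency of A1 to BC means the radius JC is perpendicular to BC and the tangent condition forces JK to be normal to KH, with radius 10.8, so the center J sits 10.8 in from both sides at J = (-47.80, 30.70). That places the tangent points at C = (-58.60, 30.70) on BC and K = (-47.80, 41.50) on KH. Then |RC| = |C − R| = 66.15.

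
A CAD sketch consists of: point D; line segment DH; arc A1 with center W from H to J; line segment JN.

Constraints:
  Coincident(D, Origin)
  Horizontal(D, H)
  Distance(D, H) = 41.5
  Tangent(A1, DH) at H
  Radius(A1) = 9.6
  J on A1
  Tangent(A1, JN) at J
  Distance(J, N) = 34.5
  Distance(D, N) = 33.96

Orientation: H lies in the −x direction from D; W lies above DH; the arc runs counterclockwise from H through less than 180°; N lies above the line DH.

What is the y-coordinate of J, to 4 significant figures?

3.816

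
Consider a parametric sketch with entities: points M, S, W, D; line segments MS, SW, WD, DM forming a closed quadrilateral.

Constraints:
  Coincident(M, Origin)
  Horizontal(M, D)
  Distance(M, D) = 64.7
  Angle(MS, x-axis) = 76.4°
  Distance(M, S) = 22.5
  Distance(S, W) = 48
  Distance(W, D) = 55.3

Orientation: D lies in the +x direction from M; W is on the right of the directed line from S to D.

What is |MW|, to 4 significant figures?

29.41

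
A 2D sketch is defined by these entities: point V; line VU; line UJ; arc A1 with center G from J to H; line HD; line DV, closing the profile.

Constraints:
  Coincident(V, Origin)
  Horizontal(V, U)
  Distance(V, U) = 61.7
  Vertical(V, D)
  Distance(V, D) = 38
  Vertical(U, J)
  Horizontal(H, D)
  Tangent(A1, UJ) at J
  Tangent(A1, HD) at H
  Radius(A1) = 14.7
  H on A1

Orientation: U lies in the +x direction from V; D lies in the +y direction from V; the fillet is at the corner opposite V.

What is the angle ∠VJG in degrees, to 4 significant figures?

20.69°

V is at the origin; VU is horizontal with |VU| = 61.7 and U on the +x side, so U = (61.70, 0.000). V and D share the same x with |VD| = 38.0 and D on the +y side, so D = (0.000, 38.00). The virtual corner opposite V is at (61.70, 38.00). Tangency of A1 to UJ means the radius GJ is perpendicular to UJ and tangency of A1 to HD means the radius GH is perpendicular to HD, with radius 14.7, so the center G sits 14.7 in from both sides at G = (47.00, 23.30). That places the tangent points at J = (61.70, 23.30) on UJ and H = (47.00, 38.00) on HD. Then cos ∠VJG = JV·JG / (|JV||JG|), giving 20.69°.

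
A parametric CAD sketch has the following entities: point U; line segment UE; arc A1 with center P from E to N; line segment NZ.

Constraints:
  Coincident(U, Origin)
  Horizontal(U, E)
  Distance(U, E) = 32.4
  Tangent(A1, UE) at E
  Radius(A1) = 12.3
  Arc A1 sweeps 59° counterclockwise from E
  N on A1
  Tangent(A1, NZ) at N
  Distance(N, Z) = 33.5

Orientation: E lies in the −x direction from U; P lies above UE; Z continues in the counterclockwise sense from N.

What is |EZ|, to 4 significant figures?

44.45

On A1, E sits at bearing -90° from P; a 59° counterclockwise sweep puts N at bearing -31°, so N = P + 12.3·(cos -31°, sin -31°) = (-21.86, 5.965). Tangency of A1 to NZ means the radius PN is perpendicular to NZ, so NZ runs along (−sin -31°, cos -31°); with |NZ| = 33.5, Z = (-4.603, 34.68). Then |EZ| = |Z − E| = 44.45.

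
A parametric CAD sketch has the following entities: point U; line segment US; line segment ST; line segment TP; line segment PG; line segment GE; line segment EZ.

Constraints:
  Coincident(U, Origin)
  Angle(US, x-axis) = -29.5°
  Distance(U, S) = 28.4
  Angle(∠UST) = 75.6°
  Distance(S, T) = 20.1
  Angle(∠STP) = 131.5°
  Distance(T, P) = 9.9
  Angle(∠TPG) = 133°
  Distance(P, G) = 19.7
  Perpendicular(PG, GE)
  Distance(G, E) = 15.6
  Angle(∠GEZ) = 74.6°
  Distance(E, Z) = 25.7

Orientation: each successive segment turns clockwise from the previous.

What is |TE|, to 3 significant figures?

27.7

∠TPG = 133.0° gives PG at 131° from the x-axis; with |PG| = 19.7, G = (-11.9, -13.1). PG is perpendicular to GE, so GE runs at 40.6°; with |GE| = 15.6, E = (-0.0862, -2.94). Then |TE| = |E − T| = 27.7.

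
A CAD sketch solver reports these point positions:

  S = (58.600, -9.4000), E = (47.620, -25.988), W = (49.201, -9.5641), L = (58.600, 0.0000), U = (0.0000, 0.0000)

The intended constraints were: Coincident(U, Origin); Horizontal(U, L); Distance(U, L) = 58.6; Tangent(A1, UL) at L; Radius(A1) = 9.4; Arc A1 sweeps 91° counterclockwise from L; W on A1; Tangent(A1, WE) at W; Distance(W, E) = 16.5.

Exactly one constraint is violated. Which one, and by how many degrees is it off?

Tangent(A1, WE) at W — off by 6.50°.

U = (0.00, 0.00) ✓; U.y = 0.00, L.y = 0.00 ✓; |UL| = 58.60 ✓; ∠(SL, LU) = 90.00° ✓; |SL| = 9.400 ✓; bearing(S→W) − bearing(S→L) = 91.00° ✓; |SW| = 9.400 ✓; ∠(SW, WE) = 96.50° ✗; |WE| = 16.50 ✓.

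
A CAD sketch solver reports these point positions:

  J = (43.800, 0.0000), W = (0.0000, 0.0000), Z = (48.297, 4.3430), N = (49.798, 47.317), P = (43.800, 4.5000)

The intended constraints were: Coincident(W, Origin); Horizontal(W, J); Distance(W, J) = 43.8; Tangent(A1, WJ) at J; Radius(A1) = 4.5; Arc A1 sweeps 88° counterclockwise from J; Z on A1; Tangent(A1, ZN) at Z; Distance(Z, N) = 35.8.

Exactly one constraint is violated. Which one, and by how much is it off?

Distance(Z, N) = 35.8 — off by 7.20.

W = (0.00, 0.00) ✓; W.y = 0.00, J.y = 0.00 ✓; |WJ| = 43.80 ✓; ∠(PJ, JW) = 90.00° ✓; |PJ| = 4.500 ✓; bearing(P→Z) − bearing(P→J) = 88.00° ✓; |PZ| = 4.500 ✓; ∠(PZ, ZN) = 90.00° ✓; |ZN| = 43.00 ✗.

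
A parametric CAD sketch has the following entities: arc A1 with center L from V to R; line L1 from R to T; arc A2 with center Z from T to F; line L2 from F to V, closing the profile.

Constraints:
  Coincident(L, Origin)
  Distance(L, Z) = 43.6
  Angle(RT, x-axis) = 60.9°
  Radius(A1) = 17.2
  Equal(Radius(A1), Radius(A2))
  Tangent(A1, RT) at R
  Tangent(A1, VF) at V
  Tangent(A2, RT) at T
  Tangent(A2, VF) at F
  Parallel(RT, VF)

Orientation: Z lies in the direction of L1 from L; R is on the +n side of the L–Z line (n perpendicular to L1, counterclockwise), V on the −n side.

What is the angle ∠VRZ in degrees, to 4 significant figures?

68.47°

L is at the origin and Z lies 43.6 along u from L, so Z = 43.6·u = (21.20, 38.10). Tangency of A1 to both parallel lines with radius 17.2 puts R and V at L ± 17.2·n: R = (-15.03, 8.365), V = (15.03, -8.365). Then cos ∠VRZ = RV·RZ / (|RV||RZ|), giving 68.47°.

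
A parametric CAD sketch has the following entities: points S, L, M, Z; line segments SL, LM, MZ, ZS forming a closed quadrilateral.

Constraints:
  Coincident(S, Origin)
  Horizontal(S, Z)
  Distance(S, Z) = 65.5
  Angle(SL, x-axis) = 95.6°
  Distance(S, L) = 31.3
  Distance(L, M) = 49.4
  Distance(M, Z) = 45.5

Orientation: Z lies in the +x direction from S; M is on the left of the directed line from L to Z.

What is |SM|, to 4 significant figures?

61.04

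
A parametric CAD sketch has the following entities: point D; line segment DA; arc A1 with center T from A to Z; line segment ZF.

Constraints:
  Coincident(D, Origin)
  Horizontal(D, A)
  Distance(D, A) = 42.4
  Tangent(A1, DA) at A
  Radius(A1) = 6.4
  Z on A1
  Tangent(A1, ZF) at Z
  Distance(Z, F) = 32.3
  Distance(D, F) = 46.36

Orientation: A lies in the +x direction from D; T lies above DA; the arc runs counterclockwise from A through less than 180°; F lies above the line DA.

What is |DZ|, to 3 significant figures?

48.7

D is at the origin; D and A share the same y with |DA| = 42.4 and A on the +x side, so A = (42.4, 0.00). Since A1 is tangent to DA there, TA ⟂ DA, so T = A + (0, 6.4) = (42.4, 6.40). Since TZ ⟂ ZF (tangency), |TF| = √(6.4² + 32.3²) = 32.9 regardless of where Z sits on A1. So F lies on both circle(D, 46.36) and circle(T, 32.9); the above-DA intersection is F = (28.8, 36.4). Z is the foot of the tangent from F: Z = (47.6, 10.1).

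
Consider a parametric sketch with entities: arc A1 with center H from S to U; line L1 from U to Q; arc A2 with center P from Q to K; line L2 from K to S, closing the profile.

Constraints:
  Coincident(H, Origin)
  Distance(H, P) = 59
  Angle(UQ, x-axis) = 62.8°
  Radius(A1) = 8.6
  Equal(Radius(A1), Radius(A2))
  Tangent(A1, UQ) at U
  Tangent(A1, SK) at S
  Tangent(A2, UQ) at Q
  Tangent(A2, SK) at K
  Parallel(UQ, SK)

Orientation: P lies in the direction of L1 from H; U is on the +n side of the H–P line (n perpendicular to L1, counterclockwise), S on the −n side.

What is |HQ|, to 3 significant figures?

59.6

Tangency of A1 to both parallel lines with radius 8.6 puts U and S at H ± 8.6·n: U = (-7.65, 3.93), S = (7.65, -3.93). Equal radii place Q and K the same way about P: Q = P + 8.6·n = (19.3, 56.4), K = P − 8.6·n = (34.6, 48.5). Then |HQ| = |Q − H| = 59.6.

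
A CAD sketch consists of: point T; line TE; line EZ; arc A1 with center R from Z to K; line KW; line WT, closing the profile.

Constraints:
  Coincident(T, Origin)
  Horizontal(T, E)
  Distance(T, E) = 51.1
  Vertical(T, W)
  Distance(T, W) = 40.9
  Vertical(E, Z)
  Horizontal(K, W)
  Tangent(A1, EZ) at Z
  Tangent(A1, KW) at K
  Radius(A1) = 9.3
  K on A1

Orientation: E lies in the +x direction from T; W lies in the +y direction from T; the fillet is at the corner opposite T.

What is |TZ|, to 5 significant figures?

60.081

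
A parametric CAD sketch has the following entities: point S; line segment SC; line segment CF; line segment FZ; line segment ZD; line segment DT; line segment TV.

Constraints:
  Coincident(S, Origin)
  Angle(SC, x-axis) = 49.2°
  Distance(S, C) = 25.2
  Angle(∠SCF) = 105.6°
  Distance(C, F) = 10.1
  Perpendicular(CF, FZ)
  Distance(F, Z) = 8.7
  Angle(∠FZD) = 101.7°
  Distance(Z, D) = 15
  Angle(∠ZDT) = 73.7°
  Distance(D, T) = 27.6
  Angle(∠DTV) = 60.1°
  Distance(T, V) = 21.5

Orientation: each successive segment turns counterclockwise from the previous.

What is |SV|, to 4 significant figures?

35.58

S is at the origin; SC runs at 49.2° with length 25.2, so C = (16.47, 19.08). ∠SCF = 105.6° gives CF at 123.6° from the x-axis; with |CF| = 10.1, F = (10.88, 27.49). The perpendicularity gives FZ at right angles to CF, so FZ runs at -146.4°; with |FZ| = 8.7, Z = (3.631, 22.67). ∠FZD = 101.7° gives ZD at -68.10° from the x-axis; with |ZD| = 15.0, D = (9.225, 8.757). ∠ZDT = 73.7° gives DT at 38.20° from the x-axis; with |DT| = 27.6, T = (30.91, 25.82). ∠DTV = 60.1° gives TV at 158.1° from the x-axis; with |TV| = 21.5, V = (10.97, 33.84). Then |SV| = |V − S| = 35.58.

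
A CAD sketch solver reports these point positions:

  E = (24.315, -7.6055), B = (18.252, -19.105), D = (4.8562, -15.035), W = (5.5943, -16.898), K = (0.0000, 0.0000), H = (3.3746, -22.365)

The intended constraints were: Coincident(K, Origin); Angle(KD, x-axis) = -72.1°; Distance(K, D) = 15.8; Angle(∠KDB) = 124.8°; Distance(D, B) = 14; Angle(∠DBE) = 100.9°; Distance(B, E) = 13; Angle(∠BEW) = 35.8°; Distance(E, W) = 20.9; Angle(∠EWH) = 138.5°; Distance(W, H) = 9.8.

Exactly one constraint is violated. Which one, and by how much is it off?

Distance(W, H) = 9.8 — off by 3.90.

K = (0.00, 0.00) ✓; KD at -72.10° ✓; |KD| = 15.80 ✓; ∠KDB = 124.8° ✓; |DB| = 14.00 ✓; ∠DBE = 100.9° ✓; |BE| = 13.00 ✓; ∠BEW = 35.80° ✓; |EW| = 20.90 ✓; ∠EWH = 138.5° ✓; |WH| = 5.900 ✗.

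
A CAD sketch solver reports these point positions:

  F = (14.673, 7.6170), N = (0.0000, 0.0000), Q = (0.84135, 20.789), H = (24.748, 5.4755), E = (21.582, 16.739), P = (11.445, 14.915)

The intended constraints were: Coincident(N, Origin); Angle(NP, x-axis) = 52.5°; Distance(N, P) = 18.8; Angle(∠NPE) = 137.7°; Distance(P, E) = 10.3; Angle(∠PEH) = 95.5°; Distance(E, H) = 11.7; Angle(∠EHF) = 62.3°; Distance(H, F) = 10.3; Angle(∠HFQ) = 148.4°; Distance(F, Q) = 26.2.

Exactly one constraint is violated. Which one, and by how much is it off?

Distance(F, Q) = 26.2 — off by 7.10.

N = (0.00, 0.00) ✓; NP at 52.50° ✓; |NP| = 18.80 ✓; ∠NPE = 137.7° ✓; |PE| = 10.30 ✓; ∠PEH = 95.50° ✓; |EH| = 11.70 ✓; ∠EHF = 62.30° ✓; |HF| = 10.30 ✓; ∠HFQ = 148.4° ✓; |FQ| = 19.10 ✗.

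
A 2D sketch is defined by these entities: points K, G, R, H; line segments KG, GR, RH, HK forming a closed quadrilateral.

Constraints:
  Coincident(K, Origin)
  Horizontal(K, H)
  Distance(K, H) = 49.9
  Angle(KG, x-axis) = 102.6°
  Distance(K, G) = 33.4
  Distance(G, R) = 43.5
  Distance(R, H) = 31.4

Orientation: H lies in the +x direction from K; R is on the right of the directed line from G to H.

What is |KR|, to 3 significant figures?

18.7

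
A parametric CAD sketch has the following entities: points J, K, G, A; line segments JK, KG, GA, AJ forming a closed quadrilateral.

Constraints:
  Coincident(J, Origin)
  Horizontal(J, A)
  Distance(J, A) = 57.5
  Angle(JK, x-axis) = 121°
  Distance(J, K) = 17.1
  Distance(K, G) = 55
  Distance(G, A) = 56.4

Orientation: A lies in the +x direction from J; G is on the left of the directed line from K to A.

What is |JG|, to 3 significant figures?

60.3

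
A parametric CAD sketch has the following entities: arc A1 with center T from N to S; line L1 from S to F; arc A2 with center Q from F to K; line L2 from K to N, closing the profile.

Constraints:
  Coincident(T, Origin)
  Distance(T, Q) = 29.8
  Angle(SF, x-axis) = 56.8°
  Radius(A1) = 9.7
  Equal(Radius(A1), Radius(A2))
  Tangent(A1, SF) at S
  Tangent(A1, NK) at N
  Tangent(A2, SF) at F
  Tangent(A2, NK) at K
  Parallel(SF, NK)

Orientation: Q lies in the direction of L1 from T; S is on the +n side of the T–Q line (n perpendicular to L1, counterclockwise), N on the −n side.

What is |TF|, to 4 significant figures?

31.34

The slot axis is L1's direction at 56.8°, so u = (cos 56.8°, sin 56.8°) = (0.5476, 0.8368) and n = (−sin 56.8°, cos 56.8°) = (-0.8368, 0.5476). T is at the origin and Q lies 29.8 along u from T, so Q = 29.8·u = (16.32, 24.94). Tangency of A1 to both parallel lines with radius 9.7 puts S and N at T ± 9.7·n: S = (-8.117, 5.311), N = (8.117, -5.311). Equal radii place F and K the same way about Q: F = Q + 9.7·n = (8.201, 30.25), K = Q − 9.7·n = (24.43, 19.62). Then |TF| = |F − T| = 31.34.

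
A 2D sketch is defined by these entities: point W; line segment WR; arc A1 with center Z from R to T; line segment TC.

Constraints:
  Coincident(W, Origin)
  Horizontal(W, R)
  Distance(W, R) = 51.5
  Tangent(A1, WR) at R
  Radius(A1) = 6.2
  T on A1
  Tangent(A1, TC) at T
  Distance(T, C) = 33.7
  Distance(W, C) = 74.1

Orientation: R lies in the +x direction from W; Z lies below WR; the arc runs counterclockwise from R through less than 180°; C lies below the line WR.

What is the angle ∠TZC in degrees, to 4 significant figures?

79.58°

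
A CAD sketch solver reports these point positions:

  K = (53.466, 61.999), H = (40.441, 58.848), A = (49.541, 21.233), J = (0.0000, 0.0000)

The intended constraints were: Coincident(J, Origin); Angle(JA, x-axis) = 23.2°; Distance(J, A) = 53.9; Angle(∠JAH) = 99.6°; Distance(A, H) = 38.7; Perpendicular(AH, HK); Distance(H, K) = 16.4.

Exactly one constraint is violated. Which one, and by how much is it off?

Distance(H, K) = 16.4 — off by 3.00.

J = (0.00, 0.00) ✓; JA at 23.20° ✓; |JA| = 53.90 ✓; ∠JAH = 99.60° ✓; |AH| = 38.70 ✓; ∠(AH, HK) = 90.00° ✓; |HK| = 13.40 ✗.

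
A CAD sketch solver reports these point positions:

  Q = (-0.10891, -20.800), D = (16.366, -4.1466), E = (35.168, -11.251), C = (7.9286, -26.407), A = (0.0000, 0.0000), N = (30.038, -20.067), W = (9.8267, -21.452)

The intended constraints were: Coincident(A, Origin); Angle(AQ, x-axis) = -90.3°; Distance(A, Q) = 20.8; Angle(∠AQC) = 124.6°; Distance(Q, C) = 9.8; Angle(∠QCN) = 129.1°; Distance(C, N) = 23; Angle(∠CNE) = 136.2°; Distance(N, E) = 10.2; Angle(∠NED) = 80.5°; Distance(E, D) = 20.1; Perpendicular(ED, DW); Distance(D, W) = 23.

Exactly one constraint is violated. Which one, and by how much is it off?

Distance(D, W) = 23 — off by 4.50.

A = (0.00, 0.00) ✓; AQ at -90.30° ✓; |AQ| = 20.80 ✓; ∠AQC = 124.6° ✓; |QC| = 9.800 ✓; ∠QCN = 129.1° ✓; |CN| = 23.00 ✓; ∠CNE = 136.2° ✓; |NE| = 10.20 ✓; ∠NED = 80.50° ✓; |ED| = 20.10 ✓; ∠(ED, DW) = 90.00° ✓; |DW| = 18.50 ✗.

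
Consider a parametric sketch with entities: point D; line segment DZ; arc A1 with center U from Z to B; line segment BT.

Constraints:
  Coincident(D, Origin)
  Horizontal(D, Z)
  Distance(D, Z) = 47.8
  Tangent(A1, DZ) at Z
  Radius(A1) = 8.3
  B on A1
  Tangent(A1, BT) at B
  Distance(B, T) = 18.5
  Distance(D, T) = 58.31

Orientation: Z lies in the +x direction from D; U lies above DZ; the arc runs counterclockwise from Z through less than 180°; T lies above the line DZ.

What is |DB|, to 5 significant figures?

56.785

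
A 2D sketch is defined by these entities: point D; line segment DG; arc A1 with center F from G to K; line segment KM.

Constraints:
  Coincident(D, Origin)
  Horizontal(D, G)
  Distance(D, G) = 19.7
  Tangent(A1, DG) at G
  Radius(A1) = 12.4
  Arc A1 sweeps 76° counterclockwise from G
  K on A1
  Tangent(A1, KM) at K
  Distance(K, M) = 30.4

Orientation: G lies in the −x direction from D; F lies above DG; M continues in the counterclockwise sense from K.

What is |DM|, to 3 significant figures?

38.9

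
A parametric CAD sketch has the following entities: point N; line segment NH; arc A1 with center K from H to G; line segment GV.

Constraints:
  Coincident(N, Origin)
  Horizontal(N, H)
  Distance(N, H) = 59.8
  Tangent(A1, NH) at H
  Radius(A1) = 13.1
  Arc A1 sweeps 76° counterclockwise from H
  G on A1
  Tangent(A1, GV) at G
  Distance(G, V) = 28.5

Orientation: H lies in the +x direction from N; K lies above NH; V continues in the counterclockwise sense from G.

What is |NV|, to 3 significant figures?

87.9

On A1, H sits at bearing -90° from K; a 76° counterclockwise sweep puts G at bearing -14°, so G = K + 13.1·(cos -14°, sin -14°) = (72.5, 9.93). Tangency of A1 to GV means the radius KG is perpendicular to GV, so GV runs along (−sin -14°, cos -14°); with |GV| = 28.5, V = (79.4, 37.6). Then |NV| = |V − N| = 87.9.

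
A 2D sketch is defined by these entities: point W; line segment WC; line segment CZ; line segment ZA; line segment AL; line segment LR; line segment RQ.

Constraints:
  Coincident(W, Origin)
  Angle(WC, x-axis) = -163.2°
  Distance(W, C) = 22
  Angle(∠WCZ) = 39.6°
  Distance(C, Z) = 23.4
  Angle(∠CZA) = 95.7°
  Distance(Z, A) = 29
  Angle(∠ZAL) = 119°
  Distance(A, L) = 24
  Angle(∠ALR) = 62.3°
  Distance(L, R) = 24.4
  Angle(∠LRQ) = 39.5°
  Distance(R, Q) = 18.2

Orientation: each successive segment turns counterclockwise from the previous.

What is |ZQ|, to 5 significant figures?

31.533

W is at the origin; WC runs at -163.2° with length 22.0, so C = (-21.061, -6.3587). ∠WCZ = 39.6° gives CZ at -22.800° from the x-axis; with |CZ| = 23.4, Z = (0.51057, -15.427). ∠CZA = 95.7° gives ZA at 61.500° from the x-axis; with |ZA| = 29.0, A = (14.348, 10.059). ∠ZAL = 119.0° gives AL at 122.50° from the x-axis; with |AL| = 24.0, L = (1.4530, 30.301). ∠ALR = 62.3° gives LR at -119.80° from the x-axis; with |LR| = 24.4, R = (-10.673, 9.1270). ∠LRQ = 39.5° gives RQ at 20.700° from the x-axis; with |RQ| = 18.2, Q = (6.3519, 15.560). Then |ZQ| = |Q − Z| = 31.533.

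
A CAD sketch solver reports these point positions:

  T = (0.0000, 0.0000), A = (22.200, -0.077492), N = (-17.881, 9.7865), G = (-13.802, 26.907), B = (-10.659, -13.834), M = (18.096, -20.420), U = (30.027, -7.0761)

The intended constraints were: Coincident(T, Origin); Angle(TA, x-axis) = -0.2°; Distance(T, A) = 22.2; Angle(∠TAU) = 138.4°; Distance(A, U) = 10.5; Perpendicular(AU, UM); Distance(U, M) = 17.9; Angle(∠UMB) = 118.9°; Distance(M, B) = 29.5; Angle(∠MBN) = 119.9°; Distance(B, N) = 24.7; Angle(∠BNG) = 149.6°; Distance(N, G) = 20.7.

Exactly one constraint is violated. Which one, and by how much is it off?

Distance(N, G) = 20.7 — off by 3.10.

T = (0.00, 0.00) ✓; TA at -0.2000° ✓; |TA| = 22.20 ✓; ∠TAU = 138.4° ✓; |AU| = 10.50 ✓; ∠(AU, UM) = 90.00° ✓; |UM| = 17.90 ✓; ∠UMB = 118.9° ✓; |MB| = 29.50 ✓; ∠MBN = 119.9° ✓; |BN| = 24.70 ✓; ∠BNG = 149.6° ✓; |NG| = 17.60 ✗.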